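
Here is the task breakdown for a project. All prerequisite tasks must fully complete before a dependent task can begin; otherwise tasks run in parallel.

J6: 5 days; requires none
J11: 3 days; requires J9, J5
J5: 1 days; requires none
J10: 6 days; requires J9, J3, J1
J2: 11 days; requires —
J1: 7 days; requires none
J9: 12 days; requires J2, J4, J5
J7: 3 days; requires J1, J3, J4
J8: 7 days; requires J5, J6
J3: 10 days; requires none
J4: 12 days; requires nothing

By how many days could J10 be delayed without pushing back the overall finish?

The longest chain is J4→J9→J10 = 12+12+6 = 30; overall finish 30 days.
J10 finishes as early as 30 and must finish by 30.
So J10 can slip 30 − 30 = 0 days.

0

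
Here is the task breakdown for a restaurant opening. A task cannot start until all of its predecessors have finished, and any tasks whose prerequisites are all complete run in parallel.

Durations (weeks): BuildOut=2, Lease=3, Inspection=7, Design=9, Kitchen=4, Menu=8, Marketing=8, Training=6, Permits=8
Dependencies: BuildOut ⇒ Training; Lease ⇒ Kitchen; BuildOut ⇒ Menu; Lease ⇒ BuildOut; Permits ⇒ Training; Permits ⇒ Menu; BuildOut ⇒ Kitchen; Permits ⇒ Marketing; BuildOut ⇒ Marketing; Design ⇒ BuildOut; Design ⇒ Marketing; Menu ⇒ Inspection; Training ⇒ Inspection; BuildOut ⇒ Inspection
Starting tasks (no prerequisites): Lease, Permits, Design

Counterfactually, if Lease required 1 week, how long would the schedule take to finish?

26

Actual critical path: Design→BuildOut→Menu→Inspection = 9+2+8+7 = 26 ⇒ 26 weeks.
Lease is off the critical path — its longest chain is 20 weeks, giving 6 of slack.
No other chain overtakes it, so the finish is 26 weeks.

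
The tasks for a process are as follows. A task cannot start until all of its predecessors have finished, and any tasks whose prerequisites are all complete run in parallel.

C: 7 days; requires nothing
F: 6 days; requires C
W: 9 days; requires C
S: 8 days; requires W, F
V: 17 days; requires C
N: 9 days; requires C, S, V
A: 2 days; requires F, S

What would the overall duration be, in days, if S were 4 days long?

33

As given, the longest chain is C→W→S→N = 7+9+8+9 = 33, so the finish is 33 days.
S is on the critical path; changing it to 4 makes that path 29 days.
New critical path: C→V→N = 7+17+9 = 33 ⇒ 33 days.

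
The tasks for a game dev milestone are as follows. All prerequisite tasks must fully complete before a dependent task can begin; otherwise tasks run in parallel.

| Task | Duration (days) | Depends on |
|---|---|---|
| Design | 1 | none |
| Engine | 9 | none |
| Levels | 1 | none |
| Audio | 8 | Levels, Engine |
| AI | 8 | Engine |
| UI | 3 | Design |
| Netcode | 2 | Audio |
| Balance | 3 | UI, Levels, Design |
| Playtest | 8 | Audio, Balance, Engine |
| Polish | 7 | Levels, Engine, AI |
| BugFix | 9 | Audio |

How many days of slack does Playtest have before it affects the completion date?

1

The longest chain is Engine→Audio→BugFix = 9+8+9 = 26; overall finish 26 days.
Longest path through Playtest: 25 days (earliest finish 25, latest finish 26).
Float = 26 − 25 = 1.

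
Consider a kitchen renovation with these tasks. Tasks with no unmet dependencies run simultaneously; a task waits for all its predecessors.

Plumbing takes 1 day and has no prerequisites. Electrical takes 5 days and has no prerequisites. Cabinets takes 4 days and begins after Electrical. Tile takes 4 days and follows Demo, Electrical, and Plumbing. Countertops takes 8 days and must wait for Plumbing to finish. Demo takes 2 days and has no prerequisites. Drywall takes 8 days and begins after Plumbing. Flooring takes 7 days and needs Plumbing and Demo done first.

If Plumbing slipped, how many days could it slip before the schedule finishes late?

0

Critical path: Demo→Flooring = 2+7 = 9, so the finish is 9 days.
The longest chain containing Plumbing totals 9 days.
Float = 9 − 9 = 0.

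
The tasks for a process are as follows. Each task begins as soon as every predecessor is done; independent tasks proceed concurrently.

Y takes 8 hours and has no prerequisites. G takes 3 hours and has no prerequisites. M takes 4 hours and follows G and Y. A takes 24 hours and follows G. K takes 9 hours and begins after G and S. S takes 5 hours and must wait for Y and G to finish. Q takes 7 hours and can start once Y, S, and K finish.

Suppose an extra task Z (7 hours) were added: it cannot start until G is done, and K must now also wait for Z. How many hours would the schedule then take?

Originally the schedule takes 29 hours.
With Z inserted, K now waits for max(G, S, Z).
New critical path: Y→S→K→Q = 8+5+9+7 = 29 ⇒ 29 hours.

29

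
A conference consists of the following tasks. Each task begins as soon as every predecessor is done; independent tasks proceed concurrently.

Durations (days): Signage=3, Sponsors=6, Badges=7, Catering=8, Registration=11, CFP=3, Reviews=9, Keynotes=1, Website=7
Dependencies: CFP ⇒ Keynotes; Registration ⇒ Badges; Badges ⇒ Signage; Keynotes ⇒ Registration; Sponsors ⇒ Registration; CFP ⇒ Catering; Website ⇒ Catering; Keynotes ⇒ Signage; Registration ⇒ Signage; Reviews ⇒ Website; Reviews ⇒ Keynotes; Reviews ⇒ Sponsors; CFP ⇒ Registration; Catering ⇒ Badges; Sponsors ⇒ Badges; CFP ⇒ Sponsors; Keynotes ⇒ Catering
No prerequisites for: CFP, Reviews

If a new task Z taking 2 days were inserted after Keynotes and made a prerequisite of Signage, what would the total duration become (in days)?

Originally the plan takes 36 days.
With Z inserted, Signage now waits for max(Keynotes, Registration, Badges, Z).
New critical path: Reviews→Sponsors→Registration→Badges→Signage = 9+6+11+7+3 = 36 ⇒ 36 days.

36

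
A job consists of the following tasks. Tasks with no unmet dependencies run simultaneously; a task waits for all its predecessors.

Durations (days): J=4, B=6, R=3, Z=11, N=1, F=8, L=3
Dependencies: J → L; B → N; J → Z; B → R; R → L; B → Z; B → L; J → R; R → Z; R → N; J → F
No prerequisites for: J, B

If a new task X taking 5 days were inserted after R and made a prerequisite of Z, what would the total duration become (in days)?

Originally the job takes 20 days.
With X inserted, Z now waits for max(J, R, B, X).
New critical path: B→R→X→Z = 6+3+5+11 = 25 ⇒ 25 days.

25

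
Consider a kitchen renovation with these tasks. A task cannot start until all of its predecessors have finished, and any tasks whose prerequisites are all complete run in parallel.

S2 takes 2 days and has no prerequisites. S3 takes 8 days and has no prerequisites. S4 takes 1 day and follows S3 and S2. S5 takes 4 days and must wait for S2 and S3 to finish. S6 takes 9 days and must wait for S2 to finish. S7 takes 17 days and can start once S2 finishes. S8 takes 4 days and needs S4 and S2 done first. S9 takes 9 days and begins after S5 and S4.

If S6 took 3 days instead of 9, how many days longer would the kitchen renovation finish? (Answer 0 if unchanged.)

Baseline: S3→S5→S9 = 8+4+9 = 21 → 21 days.
S6 has 10 days of float (longest path through it is 11).
The critical path is still S3→S5→S9; finish is now 21 days.
Change in finish: 21 − 21 = +0 days.

0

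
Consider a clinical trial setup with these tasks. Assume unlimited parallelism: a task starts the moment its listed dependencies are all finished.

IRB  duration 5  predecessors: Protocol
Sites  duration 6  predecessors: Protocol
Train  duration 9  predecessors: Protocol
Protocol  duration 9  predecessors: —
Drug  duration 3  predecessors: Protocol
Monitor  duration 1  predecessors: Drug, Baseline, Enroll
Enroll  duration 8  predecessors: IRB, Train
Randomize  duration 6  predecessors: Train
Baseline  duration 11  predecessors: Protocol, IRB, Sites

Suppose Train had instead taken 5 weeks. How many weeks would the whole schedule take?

27

Baseline: Protocol→Train→Enroll→Monitor = 9+9+8+1 = 27 → 27 weeks.
Since Train is critical, the -4 change carries straight to that chain (now 23 weeks).
Now Protocol→Sites→Baseline→Monitor = 9+6+11+1 = 27 is longest, so the finish becomes 27 weeks.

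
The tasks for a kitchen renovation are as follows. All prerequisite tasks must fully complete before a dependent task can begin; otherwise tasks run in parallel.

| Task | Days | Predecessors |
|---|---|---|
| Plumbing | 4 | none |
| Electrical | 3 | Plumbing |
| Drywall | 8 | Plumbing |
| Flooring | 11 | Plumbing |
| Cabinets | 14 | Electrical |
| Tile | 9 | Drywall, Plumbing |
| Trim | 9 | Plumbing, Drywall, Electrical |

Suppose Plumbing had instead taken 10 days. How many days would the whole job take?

27

As given, the longest chain is Plumbing→Electrical→Cabinets = 4+3+14 = 21, so the finish is 21 days.
Plumbing lies on that path, so at 10 days the path becomes 27 days.
No other chain overtakes it, so the finish is 27 days.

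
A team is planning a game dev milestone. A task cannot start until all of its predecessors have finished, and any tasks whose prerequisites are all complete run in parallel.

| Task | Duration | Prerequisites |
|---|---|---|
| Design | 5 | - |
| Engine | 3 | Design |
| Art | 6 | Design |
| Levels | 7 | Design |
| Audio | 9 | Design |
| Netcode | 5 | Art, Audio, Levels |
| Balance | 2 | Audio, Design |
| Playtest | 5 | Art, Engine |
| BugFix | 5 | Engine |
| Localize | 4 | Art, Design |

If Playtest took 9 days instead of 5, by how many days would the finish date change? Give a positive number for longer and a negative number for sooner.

1

As given, the longest chain is Design→Audio→Netcode = 5+9+5 = 19, so the finish is 19 days.
Playtest has 3 days of float (longest path through it is 16).
The binding chain switches to Design→Art→Playtest = 5+6+9 = 20; finish 20 days.
Change in finish: 20 − 19 = +1 days.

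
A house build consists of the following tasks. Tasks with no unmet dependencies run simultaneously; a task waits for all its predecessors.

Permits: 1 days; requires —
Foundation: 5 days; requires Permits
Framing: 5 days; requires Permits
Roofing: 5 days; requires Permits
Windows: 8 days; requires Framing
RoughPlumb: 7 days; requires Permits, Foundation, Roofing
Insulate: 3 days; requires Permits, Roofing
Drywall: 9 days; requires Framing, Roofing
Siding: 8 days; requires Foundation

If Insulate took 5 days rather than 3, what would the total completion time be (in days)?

Actual critical path: Permits→Framing→Drywall = 1+5+9 = 15 ⇒ 15 days.
Insulate is off the critical path — its longest chain is 9 days, giving 6 of slack.
No other chain overtakes it, so the finish is 15 days.

15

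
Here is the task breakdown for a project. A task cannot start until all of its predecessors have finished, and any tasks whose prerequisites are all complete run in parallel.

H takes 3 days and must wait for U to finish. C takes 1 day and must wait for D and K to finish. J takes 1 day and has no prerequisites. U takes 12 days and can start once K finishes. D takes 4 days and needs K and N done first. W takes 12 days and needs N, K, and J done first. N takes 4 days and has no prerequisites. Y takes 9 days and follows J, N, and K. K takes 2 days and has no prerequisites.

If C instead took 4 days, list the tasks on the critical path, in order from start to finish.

Critical path before the change: K→U→H = 2+12+3 = 17 giving 17 days.
C is off the critical path — its longest chain is 9 days, giving 8 of slack.
No other chain overtakes it, so the finish is 17 days.

K, U, H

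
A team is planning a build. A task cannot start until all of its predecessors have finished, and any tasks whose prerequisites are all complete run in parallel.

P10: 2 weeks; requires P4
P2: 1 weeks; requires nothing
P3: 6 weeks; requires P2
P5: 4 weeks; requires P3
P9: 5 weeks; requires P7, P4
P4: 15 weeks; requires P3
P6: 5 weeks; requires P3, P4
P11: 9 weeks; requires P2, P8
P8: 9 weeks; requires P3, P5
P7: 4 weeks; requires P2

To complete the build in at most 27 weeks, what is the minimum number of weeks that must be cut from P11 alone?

Current finish: 29 weeks; target: 27.
P11 is on every critical path, so each week cut from P11 cuts the finish by one (this holds down to a finish of 27).
Need 29 − 27 = 2 weeks off P11 → P11 becomes 7 weeks, finish becomes 27.

2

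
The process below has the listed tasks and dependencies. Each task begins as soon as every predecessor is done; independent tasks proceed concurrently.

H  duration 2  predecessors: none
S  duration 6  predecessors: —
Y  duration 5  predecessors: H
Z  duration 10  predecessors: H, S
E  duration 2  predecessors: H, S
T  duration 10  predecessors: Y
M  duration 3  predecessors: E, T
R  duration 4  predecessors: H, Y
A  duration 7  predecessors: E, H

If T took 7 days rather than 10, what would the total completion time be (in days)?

Critical path before the change: H→Y→T→M = 2+5+10+3 = 20 giving 20 days.
T lies on that path, so at 7 days the path becomes 17 days.
That remains the longest chain; total 17 days.

17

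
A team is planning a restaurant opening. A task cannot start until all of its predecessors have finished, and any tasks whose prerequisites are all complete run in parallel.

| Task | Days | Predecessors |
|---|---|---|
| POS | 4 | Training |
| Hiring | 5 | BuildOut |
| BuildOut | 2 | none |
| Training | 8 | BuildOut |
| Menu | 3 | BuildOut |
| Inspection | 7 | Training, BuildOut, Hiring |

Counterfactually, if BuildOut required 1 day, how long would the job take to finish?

Baseline: BuildOut→Training→Inspection = 2+8+7 = 17 → 17 days.
BuildOut lies on that path, so at 1 day the path becomes 16 days.
That remains the longest chain; total 16 days.

16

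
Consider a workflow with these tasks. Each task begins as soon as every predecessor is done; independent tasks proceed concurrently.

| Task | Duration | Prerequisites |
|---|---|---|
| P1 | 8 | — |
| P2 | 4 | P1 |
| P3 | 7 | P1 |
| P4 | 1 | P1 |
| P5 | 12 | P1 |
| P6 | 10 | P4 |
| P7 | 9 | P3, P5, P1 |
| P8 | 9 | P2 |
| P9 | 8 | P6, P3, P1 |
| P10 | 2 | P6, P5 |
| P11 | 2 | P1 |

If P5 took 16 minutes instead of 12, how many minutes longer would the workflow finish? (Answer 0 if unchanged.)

4

As given, the longest chain is P1→P5→P7 = 8+12+9 = 29, so the finish is 29 minutes.
P5 lies on that path, so at 16 minutes the path becomes 33 minutes.
The critical path is still P1→P5→P7; finish is now 33 minutes.
Change in finish: 33 − 29 = +4 minutes.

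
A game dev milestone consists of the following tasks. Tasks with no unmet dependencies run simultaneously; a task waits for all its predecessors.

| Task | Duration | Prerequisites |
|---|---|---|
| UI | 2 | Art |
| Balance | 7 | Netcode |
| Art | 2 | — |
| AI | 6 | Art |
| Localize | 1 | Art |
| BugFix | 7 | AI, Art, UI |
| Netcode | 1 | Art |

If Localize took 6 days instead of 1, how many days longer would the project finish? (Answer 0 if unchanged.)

Critical path before the change: Art→AI→BugFix = 2+6+7 = 15 giving 15 days.
Localize has 12 days of float (longest path through it is 3).
No other chain overtakes it, so the finish is 15 days.
Change in finish: 15 − 15 = +0 days.

0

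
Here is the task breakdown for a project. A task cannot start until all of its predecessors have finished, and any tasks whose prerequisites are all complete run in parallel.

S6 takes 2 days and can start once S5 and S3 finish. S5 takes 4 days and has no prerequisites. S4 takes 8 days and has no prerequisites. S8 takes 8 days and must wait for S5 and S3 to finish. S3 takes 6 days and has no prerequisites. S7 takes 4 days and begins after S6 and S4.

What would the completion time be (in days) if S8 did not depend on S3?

Original critical path: S3→S8 = 6+8 = 14 ⇒ 14 days.
Without S3→S8, S8's earliest start moves from 6 to 4.
After: S3→S6→S7 = 6+2+4 = 12 → 12 days.

12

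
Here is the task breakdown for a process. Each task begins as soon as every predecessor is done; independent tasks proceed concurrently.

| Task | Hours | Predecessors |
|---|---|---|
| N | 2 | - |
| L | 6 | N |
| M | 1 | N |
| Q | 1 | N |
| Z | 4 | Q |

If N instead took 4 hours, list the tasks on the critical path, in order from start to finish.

Critical path before the change: N→L = 2+6 = 8 giving 8 hours.
N lies on that path, so at 4 hours the path becomes 10 hours.
That remains the longest chain; total 10 hours.

N, L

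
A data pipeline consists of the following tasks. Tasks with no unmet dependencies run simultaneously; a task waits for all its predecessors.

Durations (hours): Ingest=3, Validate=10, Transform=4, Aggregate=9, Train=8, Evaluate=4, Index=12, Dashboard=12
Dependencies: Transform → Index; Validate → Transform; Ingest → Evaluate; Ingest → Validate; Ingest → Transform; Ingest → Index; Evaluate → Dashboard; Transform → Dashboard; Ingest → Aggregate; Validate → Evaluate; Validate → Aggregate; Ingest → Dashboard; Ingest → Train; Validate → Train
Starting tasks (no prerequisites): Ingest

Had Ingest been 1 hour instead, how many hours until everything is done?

The binding path is Ingest→Validate→Transform→Index = 3+10+4+12 = 29; finish at 29 hours.
Ingest lies on that path, so at 1 hour the path becomes 27 hours.
That remains the longest chain; total 27 hours.

27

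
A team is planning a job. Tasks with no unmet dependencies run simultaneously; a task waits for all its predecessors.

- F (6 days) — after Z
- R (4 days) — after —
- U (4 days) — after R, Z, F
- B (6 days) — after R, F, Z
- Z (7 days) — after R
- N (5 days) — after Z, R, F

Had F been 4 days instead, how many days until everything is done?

Actual critical path: R→Z→F→B = 4+7+6+6 = 23 ⇒ 23 days.
F lies on that path, so at 4 days the path becomes 21 days.
The critical path is still R→Z→F→B; finish is now 21 days.

21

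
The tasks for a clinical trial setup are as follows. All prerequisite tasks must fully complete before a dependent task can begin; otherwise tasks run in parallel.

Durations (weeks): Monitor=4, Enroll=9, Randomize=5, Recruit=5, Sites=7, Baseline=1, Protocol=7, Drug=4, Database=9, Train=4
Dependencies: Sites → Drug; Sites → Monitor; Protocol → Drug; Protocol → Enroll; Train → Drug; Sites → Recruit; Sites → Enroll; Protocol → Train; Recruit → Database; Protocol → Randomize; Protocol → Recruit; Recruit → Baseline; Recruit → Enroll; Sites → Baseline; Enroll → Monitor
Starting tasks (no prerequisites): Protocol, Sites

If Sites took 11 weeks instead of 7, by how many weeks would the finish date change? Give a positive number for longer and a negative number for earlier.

4

Critical path before the change: Sites→Recruit→Enroll→Monitor = 7+5+9+4 = 25 giving 25 weeks.
Sites lies on that path, so at 11 weeks the path becomes 29 weeks.
That remains the longest chain; total 29 weeks.
Change in finish: 29 − 25 = +4 weeks.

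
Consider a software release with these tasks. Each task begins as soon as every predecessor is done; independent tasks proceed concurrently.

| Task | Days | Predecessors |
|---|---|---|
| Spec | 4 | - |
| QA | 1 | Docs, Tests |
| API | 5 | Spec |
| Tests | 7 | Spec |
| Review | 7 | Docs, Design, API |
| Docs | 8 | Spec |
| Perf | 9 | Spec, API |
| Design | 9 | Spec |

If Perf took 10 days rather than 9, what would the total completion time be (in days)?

20

Actual critical path: Spec→Design→Review = 4+9+7 = 20 ⇒ 20 days.
The longest path through Perf is only 18 days, so Perf has float 2.
The critical path is still Spec→Design→Review; finish is now 20 days.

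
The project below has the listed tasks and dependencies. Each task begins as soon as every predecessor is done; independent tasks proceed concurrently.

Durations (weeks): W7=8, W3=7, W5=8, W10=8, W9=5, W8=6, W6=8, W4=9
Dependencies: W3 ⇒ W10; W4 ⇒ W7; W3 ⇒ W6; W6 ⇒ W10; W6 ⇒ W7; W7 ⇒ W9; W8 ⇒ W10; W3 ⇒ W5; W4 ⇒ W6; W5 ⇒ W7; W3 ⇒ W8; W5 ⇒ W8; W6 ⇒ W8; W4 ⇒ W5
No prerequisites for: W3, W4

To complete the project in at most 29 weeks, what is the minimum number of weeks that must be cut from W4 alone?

2

Current finish: 31 weeks; target: 29.
W4 is on every critical path, so each week cut from W4 cuts the finish by one (this holds down to a finish of 29).
Need 31 − 29 = 2 weeks off W4 → W4 becomes 7 weeks, finish becomes 29.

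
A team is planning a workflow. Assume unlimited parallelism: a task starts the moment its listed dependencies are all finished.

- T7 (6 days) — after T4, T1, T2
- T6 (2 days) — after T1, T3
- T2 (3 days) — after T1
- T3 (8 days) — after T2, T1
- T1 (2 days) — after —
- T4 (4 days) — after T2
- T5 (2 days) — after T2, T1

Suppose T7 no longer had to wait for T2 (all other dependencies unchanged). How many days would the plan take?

Before: longest chain T1→T2→T3→T6 = 2+3+8+2 = 15, finish 15.
Dropping T2→T7 doesn't change T7's earliest start (9); another predecessor still binds.
New critical path: T1→T2→T3→T6 = 2+3+8+2 = 15 ⇒ 15 days.

15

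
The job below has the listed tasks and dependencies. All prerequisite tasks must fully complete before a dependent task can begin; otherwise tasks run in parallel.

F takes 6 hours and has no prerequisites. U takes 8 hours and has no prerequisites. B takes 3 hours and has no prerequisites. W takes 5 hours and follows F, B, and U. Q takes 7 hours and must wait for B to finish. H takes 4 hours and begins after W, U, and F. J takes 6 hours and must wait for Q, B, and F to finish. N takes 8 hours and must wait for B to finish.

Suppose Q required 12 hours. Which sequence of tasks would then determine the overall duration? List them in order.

B, Q, J

As given, the longest chain is U→W→H = 8+5+4 = 17, so the finish is 17 hours.
Q has 1 hour of float (longest path through it is 16).
Now B→Q→J = 3+12+6 = 21 is longest, so the finish becomes 21 hours.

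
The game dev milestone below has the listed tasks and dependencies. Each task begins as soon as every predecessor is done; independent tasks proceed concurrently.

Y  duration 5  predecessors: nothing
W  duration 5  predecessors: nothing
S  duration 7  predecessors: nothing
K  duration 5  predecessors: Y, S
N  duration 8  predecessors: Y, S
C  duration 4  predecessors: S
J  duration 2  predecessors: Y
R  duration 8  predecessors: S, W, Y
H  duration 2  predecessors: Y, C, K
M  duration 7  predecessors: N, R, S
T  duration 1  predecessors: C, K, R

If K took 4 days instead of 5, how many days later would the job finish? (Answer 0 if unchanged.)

Actual critical path: S→N→M = 7+8+7 = 22 ⇒ 22 days.
The longest path through K is only 14 days, so K has float 8.
The critical path is still S→N→M; finish is now 22 days.
Change in finish: 22 − 22 = +0 days.

0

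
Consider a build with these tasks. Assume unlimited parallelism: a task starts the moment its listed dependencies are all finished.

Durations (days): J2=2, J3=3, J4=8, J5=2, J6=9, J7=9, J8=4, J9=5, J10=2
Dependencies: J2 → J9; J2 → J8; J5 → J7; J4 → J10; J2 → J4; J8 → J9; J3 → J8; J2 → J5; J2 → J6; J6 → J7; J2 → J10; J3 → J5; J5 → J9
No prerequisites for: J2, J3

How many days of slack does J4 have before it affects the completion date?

Critical path: J2→J6→J7 = 2+9+9 = 20, so the finish is 20 days.
Longest path through J4: 12 days (earliest finish 10, latest finish 18).
Float = 20 − 12 = 8.

8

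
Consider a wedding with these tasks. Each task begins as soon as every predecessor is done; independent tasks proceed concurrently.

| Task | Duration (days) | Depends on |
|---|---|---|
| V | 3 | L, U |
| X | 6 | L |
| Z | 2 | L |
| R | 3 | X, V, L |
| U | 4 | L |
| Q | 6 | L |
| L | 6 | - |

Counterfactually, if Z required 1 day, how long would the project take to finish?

16

Critical path before the change: L→U→V→R = 6+4+3+3 = 16 giving 16 days.
The longest path through Z is only 8 days, so Z has float 8.
That remains the longest chain; total 16 days.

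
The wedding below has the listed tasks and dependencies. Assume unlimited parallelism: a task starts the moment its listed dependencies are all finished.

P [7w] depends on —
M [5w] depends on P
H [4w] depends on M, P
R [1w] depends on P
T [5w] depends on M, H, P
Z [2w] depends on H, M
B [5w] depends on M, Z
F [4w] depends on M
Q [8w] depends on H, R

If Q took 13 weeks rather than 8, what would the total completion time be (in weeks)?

29

Actual critical path: P→M→H→Q = 7+5+4+8 = 24 ⇒ 24 weeks.
Q is on the critical path; changing it to 13 makes that path 29 weeks.
That remains the longest chain; total 29 weeks.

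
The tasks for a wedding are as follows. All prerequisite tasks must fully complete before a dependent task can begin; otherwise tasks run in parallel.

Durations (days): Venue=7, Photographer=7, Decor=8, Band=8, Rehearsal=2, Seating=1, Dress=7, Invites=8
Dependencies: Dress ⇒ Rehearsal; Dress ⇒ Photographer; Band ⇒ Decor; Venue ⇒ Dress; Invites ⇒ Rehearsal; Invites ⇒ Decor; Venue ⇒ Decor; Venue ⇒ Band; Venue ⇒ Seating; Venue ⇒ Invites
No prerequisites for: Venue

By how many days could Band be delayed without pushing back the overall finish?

The longest chain is Venue→Invites→Decor = 7+8+8 = 23; overall finish 23 days.
Band finishes as early as 15 and must finish by 15.
Float = 23 − 23 = 0.

0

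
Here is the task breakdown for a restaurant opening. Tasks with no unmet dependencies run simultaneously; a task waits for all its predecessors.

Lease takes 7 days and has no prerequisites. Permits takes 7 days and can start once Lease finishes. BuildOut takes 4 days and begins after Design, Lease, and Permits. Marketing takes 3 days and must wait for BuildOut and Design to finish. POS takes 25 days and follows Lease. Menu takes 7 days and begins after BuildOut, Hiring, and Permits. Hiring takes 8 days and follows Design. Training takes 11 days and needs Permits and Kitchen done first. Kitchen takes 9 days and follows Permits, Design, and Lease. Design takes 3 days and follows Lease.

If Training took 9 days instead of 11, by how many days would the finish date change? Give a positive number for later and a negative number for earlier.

As given, the longest chain is Lease→Permits→Kitchen→Training = 7+7+9+11 = 34, so the finish is 34 days.
Since Training is critical, the -2 change carries straight to that chain (now 32 days).
The critical path is still Lease→Permits→Kitchen→Training; finish is now 32 days.
Change in finish: 32 − 34 = -2 days.

-2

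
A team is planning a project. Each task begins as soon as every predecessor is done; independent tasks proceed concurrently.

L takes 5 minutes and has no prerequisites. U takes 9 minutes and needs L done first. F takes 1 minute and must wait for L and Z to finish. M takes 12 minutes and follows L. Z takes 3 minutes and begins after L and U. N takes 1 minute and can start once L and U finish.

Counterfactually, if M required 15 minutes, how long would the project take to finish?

20

Actual critical path: L→U→Z→F = 5+9+3+1 = 18 ⇒ 18 minutes.
The longest path through M is only 17 minutes, so M has float 1.
Now L→M = 5+15 = 20 is longest, so the finish becomes 20 minutes.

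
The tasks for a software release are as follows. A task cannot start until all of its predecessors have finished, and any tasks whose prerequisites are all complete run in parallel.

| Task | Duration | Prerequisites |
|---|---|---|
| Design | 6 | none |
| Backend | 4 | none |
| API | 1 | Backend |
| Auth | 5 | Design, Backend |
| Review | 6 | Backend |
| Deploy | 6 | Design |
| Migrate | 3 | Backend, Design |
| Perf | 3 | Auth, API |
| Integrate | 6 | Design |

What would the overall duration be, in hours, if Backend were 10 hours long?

18

The binding path is Design→Auth→Perf = 6+5+3 = 14; finish at 14 hours.
The longest path through Backend is only 12 hours, so Backend has float 2.
New critical path: Backend→Auth→Perf = 10+5+3 = 18 ⇒ 18 hours.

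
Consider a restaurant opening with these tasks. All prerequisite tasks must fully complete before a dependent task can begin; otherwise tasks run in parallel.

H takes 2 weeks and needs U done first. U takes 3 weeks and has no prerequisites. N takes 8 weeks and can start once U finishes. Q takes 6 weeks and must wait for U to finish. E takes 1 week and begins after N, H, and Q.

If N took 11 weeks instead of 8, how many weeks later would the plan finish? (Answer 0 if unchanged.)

3

Critical path before the change: U→N→E = 3+8+1 = 12 giving 12 weeks.
Since N is critical, the +3 change carries straight to that chain (now 15 weeks).
That remains the longest chain; total 15 weeks.
Change in finish: 15 − 12 = +3 weeks.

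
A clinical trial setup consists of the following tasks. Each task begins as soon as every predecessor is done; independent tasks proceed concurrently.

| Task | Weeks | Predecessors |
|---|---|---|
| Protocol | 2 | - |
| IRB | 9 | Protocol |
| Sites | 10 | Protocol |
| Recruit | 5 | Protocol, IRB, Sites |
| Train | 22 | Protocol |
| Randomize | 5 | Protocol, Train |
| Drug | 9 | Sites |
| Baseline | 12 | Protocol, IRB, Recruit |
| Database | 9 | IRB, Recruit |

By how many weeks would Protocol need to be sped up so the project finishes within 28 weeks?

1

Current finish: 29 weeks; target: 28.
Protocol is on every critical path, so each week cut from Protocol cuts the finish by one (this holds down to a finish of 28).
Need 29 − 28 = 1 week off Protocol → Protocol becomes 1 week, finish becomes 28.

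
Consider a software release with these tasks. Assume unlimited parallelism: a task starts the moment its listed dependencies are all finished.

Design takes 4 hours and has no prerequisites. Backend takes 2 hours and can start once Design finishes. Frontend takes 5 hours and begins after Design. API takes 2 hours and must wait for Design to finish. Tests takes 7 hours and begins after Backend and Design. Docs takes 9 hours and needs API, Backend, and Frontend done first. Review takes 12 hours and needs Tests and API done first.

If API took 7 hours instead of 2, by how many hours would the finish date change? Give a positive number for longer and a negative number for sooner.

Critical path before the change: Design→Backend→Tests→Review = 4+2+7+12 = 25 giving 25 hours.
API has 7 hours of float (longest path through it is 18).
That remains the longest chain; total 25 hours.
Change in finish: 25 − 25 = +0 hours.

0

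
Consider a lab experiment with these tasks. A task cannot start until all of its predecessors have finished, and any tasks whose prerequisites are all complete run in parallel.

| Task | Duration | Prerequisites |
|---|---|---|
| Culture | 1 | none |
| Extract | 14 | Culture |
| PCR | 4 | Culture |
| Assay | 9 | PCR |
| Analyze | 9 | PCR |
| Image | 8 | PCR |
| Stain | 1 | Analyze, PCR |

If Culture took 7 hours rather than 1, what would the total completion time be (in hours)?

Critical path before the change: Culture→Extract = 1+14 = 15 giving 15 hours.
Culture is on the critical path; changing it to 7 makes that path 21 hours.
That remains the longest chain; total 21 hours.

21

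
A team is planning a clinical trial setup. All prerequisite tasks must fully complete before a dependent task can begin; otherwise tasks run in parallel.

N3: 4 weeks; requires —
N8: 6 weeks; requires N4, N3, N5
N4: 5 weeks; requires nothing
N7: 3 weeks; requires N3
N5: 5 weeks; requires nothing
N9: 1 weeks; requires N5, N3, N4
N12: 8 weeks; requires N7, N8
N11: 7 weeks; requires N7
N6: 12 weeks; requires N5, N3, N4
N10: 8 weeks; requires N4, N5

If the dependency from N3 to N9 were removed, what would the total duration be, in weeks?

19

Before: longest chain N4→N8→N12 = 5+6+8 = 19, finish 19.
Dropping N3→N9 doesn't change N9's earliest start (5); another predecessor still binds.
New critical path: N4→N8→N12 = 5+6+8 = 19 ⇒ 19 weeks.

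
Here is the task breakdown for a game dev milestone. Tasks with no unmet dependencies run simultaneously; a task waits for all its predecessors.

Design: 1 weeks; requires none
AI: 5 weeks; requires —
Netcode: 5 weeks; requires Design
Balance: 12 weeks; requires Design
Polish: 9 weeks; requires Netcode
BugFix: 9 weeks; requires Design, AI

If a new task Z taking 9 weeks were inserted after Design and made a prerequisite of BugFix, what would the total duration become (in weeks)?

Originally the project takes 15 weeks.
With Z inserted, BugFix now waits for max(Design, AI, Z).
New critical path: Design→Z→BugFix = 1+9+9 = 19 ⇒ 19 weeks.

19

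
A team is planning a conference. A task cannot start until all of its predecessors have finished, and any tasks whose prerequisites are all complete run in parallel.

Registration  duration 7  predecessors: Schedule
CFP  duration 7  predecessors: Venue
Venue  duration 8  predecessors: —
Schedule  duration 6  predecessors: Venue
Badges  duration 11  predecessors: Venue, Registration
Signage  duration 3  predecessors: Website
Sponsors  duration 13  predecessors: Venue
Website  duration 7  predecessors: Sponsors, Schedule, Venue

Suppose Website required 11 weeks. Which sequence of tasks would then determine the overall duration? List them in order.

Baseline: Venue→Schedule→Registration→Badges = 8+6+7+11 = 32 → 32 weeks.
Website is off the critical path — its longest chain is 31 weeks, giving 1 of slack.
The binding chain switches to Venue→Sponsors→Website→Signage = 8+13+11+3 = 35; finish 35 weeks.

Venue, Sponsors, Website, Signage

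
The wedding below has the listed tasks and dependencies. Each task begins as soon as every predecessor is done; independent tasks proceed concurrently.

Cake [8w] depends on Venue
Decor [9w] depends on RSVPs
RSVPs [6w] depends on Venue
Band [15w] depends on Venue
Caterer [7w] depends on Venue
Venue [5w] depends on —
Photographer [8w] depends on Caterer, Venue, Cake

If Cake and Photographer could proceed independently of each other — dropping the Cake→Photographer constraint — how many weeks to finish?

20

Original critical path: Venue→Cake→Photographer = 5+8+8 = 21 ⇒ 21 weeks.
Without Cake→Photographer, Photographer's earliest start moves from 13 to 12.
New critical path: Venue→Caterer→Photographer = 5+7+8 = 20 ⇒ 20 weeks.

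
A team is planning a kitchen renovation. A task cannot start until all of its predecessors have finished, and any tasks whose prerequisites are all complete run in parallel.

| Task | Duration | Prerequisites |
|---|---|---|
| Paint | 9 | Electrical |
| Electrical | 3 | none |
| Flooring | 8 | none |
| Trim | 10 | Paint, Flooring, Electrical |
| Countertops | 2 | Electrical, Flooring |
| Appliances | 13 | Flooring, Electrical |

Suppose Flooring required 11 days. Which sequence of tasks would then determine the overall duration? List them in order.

Flooring, Appliances

Actual critical path: Electrical→Paint→Trim = 3+9+10 = 22 ⇒ 22 days.
Flooring has 1 day of float (longest path through it is 21).
New critical path: Flooring→Appliances = 11+13 = 24 ⇒ 24 days.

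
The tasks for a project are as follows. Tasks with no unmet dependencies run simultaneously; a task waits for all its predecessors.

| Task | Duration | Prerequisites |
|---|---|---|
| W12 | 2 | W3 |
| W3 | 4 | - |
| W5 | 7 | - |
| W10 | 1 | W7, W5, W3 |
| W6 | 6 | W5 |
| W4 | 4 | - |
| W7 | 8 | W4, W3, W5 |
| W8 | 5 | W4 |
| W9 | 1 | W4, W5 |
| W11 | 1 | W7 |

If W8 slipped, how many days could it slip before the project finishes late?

7

Critical path: W5→W7→W10 = 7+8+1 = 16, so the finish is 16 days.
Longest path through W8: 9 days (earliest finish 9, latest finish 16).
Slack of W8 = 11 − 4 = 7 days.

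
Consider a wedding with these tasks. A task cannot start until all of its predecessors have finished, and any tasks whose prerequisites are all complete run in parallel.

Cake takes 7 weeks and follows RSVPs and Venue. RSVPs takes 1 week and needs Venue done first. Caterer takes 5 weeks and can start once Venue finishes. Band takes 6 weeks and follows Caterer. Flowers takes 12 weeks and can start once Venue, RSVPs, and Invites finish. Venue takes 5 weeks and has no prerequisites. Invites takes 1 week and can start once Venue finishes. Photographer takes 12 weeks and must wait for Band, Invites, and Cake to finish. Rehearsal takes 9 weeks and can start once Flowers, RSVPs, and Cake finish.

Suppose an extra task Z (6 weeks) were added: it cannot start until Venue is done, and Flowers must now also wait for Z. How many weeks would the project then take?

Originally the project takes 28 weeks.
With Z inserted, Flowers now waits for max(Venue, RSVPs, Invites, Z).
New critical path: Venue→Z→Flowers→Rehearsal = 5+6+12+9 = 32 ⇒ 32 weeks.

32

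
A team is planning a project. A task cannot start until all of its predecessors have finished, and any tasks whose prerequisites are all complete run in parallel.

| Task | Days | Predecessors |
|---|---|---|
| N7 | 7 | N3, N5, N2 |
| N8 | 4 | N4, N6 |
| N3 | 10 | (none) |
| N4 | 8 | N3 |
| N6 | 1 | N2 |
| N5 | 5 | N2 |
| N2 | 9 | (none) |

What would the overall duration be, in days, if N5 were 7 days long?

Critical path before the change: N3→N4→N8 = 10+8+4 = 22 giving 22 days.
N5 has 1 day of float (longest path through it is 21).
Now N2→N5→N7 = 9+7+7 = 23 is longest, so the finish becomes 23 days.

23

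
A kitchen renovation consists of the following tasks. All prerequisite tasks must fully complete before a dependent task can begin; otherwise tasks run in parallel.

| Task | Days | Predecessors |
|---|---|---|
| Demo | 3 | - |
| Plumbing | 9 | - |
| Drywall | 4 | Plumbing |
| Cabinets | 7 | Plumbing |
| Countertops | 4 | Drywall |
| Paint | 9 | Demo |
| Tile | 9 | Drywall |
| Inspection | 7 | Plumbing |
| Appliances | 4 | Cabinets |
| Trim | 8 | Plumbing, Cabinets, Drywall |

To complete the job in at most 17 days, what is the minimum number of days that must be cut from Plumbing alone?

Current finish: 24 days; target: 17.
Plumbing is on every critical path, so each day cut from Plumbing cuts the finish by one (this holds down to a finish of 16).
Need 24 − 17 = 7 days off Plumbing → Plumbing becomes 2 days, finish becomes 17.

7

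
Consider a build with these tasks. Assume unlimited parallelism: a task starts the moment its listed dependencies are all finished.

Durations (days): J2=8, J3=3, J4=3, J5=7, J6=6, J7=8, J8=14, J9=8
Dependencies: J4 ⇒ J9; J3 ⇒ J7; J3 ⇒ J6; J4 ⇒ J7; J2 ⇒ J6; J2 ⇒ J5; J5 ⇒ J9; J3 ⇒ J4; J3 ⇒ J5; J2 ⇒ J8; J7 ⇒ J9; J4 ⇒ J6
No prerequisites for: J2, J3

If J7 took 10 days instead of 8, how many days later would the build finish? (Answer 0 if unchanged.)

1

The binding path is J2→J5→J9 = 8+7+8 = 23; finish at 23 days.
J7 has 1 day of float (longest path through it is 22).
Now J3→J4→J7→J9 = 3+3+10+8 = 24 is longest, so the finish becomes 24 days.
Change in finish: 24 − 23 = +1 days.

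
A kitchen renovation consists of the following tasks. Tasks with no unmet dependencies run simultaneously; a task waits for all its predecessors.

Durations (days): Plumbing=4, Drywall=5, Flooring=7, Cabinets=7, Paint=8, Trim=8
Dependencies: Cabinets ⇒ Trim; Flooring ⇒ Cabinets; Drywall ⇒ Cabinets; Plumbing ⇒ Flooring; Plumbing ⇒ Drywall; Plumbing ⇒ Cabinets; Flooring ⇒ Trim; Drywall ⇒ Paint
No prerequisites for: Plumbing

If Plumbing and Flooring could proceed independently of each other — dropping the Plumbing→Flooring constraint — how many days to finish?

With the dependency in place, Plumbing→Flooring→Cabinets→Trim = 4+7+7+8 = 26 sets the finish at 26 days.
Without Plumbing→Flooring, Flooring's earliest start moves from 4 to 0.
The longest chain is now Plumbing→Drywall→Cabinets→Trim = 4+5+7+8 = 24, so the job takes 24 days.

24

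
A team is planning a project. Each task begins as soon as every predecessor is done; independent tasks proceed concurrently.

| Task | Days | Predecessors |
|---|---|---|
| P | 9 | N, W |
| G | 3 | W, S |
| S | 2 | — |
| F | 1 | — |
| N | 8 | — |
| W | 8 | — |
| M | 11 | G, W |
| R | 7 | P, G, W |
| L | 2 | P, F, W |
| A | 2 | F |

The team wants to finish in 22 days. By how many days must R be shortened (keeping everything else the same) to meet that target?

2

Current finish: 24 days; target: 22.
R is on every critical path, so each day cut from R cuts the finish by one (this holds down to a finish of 22).
Need 24 − 22 = 2 days off R → R becomes 5 days, finish becomes 22.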